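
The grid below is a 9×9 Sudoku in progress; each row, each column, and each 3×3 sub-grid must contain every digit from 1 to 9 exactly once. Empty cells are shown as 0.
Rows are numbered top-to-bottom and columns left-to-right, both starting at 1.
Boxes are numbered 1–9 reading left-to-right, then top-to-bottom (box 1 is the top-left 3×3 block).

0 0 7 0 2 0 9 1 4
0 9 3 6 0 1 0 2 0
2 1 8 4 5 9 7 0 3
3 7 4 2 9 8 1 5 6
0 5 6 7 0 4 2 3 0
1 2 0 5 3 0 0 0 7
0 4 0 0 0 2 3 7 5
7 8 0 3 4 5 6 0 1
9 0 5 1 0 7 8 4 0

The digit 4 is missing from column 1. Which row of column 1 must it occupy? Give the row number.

2

Consider where 4 can go in column 1.
r1c1 is out (row 1 already has a 4).
r5c1 is out (row 5 already has a 4).
r7c1 is out (row 7 already has a 4).
So the only cell in column 1 that can hold 4 is r2c1.
That is row 2.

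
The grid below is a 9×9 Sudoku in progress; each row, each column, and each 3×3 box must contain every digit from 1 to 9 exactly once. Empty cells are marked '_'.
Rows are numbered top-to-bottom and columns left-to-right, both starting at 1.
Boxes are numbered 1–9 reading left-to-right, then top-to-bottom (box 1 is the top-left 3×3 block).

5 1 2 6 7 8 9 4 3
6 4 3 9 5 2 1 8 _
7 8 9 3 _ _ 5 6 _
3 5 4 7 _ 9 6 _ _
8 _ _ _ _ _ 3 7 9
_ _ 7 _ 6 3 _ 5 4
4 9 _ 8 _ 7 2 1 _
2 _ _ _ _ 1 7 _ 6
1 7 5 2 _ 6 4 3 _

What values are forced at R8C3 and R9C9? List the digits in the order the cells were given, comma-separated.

8,8

For R8C3:
  Row 8 already contains {1, 2, 6, 7}.
  Column 3 already contains {2, 3, 4, 5, 7, 9}.
  Its 3×3 block (box 7) already contains {1, 2, 4, 5, 7, 9}.
  The only value from 1–9 not eliminated is 8, so R8C3 = 8.
For R9C9:
  Row 9 already contains {1, 2, 3, 4, 5, 6, 7}.
  Column 9 already contains {3, 4, 6, 9}.
  Its 3×3 block (box 9) already contains {1, 2, 3, 4, 6, 7}.
  The only value from 1–9 not eliminated is 8, so R9C9 = 8.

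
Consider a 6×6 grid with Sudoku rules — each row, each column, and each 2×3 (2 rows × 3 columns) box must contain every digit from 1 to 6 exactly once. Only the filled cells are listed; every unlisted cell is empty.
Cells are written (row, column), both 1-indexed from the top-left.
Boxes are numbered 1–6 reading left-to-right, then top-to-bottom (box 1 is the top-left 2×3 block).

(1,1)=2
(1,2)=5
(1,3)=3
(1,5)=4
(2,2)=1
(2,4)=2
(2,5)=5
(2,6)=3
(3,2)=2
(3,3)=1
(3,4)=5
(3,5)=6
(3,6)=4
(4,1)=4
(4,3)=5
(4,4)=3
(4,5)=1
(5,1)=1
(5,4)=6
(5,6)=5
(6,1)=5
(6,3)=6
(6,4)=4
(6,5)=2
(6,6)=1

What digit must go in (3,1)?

Row 3 already contains {1, 2, 4, 5, 6}.
Column 1 already contains {1, 2, 4, 5}.
Its 2×3 block (box 3) already contains {1, 2, 4, 5}.
The only value from 1–6 not eliminated is 3, so (3,1) = 3.

3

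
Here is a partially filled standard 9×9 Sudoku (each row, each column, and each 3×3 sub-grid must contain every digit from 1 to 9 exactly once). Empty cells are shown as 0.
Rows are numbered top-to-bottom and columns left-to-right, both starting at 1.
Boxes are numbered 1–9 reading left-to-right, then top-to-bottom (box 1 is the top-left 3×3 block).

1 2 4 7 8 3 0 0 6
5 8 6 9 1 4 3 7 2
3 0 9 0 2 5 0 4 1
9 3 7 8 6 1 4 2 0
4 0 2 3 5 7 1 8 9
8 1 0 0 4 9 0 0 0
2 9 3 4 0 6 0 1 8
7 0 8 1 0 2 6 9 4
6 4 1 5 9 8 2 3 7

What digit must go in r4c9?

Row 4 already contains {1, 2, 3, 4, 6, 7, 8, 9}.
Column 9 already contains {1, 2, 4, 6, 7, 8, 9}.
Its 3×3 block (box 6) already contains {1, 2, 4, 8, 9}.
The only value from 1–9 not eliminated is 5, so r4c9 = 5.

5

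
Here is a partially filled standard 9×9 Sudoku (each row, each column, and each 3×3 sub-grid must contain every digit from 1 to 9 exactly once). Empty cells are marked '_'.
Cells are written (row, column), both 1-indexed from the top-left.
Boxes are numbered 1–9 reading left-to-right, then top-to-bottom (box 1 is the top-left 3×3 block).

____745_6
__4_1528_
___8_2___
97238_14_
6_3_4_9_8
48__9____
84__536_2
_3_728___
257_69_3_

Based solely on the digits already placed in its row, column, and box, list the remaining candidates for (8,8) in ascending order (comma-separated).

Row 8 already contains {2, 3, 7, 8}.
Column 8 already contains {3, 4, 8}.
Its 3×3 block (box 9) already contains {2, 3, 6}.
Removing those from 1–9 leaves {1, 5, 9} as the candidates for (8,8).

1,5,9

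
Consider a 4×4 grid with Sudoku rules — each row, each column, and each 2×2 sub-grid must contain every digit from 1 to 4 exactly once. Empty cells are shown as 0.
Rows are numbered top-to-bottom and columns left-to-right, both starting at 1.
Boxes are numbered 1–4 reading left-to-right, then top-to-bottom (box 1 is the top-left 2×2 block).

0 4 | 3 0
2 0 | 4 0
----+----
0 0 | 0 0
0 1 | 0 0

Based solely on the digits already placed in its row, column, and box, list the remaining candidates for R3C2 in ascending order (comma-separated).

2,3

Row 3 already contains {}.
Column 2 already contains {1, 4}.
Its 2×2 block (box 3) already contains {1}.
Removing those from 1–4 leaves {2, 3} as the candidates for R3C2.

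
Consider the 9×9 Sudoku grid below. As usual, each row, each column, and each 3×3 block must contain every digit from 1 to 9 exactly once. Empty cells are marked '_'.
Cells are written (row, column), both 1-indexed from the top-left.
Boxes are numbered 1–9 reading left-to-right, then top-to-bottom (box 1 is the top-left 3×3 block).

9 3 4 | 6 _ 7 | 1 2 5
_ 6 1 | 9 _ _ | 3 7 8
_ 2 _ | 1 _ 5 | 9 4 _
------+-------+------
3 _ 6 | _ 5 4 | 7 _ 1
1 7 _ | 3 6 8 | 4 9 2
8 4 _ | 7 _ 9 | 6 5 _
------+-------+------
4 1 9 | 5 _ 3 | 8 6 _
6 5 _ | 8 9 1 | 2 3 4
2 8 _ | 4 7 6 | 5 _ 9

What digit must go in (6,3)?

2

Row 6 already contains {4, 5, 6, 7, 8, 9}.
Column 3 already contains {1, 4, 6, 9}.
Its 3×3 block (box 4) already contains {1, 3, 4, 6, 7, 8}.
The only value from 1–9 not eliminated is 2, so (6,3) = 2.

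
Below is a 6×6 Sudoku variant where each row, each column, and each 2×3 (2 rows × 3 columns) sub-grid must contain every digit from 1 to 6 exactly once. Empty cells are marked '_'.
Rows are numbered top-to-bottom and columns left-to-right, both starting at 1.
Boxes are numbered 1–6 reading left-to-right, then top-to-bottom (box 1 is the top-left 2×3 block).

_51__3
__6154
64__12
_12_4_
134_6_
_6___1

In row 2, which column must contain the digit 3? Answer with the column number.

Consider where 3 can go in row 2.
r2c2 is out (column 2 already has a 3).
So the only cell in row 2 that can hold 3 is r2c1.
That is column 1.

1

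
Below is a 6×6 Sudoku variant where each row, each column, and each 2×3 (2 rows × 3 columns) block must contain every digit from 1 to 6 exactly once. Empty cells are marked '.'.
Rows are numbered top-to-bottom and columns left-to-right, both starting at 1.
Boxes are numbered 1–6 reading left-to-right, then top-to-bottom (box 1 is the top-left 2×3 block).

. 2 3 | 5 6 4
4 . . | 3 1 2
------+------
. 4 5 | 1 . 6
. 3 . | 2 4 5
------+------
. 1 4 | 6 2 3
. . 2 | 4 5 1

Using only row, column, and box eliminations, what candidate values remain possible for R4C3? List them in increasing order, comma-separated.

1,6

Row 4 already contains {2, 3, 4, 5}.
Column 3 already contains {2, 3, 4, 5}.
Its 2×3 block (box 3) already contains {3, 4, 5}.
Removing those from 1–6 leaves {1, 6} as the candidates for R4C3.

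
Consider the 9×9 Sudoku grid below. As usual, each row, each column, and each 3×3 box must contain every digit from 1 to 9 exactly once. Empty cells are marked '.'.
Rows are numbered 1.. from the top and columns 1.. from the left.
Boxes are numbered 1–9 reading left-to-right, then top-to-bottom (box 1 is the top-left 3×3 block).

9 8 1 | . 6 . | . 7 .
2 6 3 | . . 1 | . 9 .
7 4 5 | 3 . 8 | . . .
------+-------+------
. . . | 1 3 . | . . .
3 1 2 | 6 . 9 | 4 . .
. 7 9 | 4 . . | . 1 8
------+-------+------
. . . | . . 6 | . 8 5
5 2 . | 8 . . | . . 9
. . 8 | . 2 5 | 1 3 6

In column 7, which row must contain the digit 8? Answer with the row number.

Consider where 8 can go in column 7.
row 1, column 7 is out (row 1 already has a 8). row 3, column 7 is out (row 3 already has a 8). row 4, column 7 is out (box 6 already has a 8). row 6, column 7 is out (row 6 already has a 8). The remaining empty cells in column 7 are similarly blocked.
So the only cell in column 7 that can hold 8 is row 2, column 7.
That is row 2.

2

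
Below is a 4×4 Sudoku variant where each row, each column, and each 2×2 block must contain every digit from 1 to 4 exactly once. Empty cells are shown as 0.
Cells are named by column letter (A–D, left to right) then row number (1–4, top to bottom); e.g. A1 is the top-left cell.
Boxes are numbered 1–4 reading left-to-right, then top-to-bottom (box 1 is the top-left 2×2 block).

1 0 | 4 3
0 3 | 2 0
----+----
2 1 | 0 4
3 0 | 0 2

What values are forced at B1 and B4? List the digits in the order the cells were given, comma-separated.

2,4

For B1:
  Row 1 already contains {1, 3, 4}.
  Column B already contains {1, 3}.
  Its 2×2 block (box 1) already contains {1, 3}.
  The only value from 1–4 not eliminated is 2, so B1 = 2.
For B4:
  Row 4 already contains {2, 3}.
  Column B already contains {1, 3}.
  Its 2×2 block (box 3) already contains {1, 2, 3}.
  The only value from 1–4 not eliminated is 4, so B4 = 4.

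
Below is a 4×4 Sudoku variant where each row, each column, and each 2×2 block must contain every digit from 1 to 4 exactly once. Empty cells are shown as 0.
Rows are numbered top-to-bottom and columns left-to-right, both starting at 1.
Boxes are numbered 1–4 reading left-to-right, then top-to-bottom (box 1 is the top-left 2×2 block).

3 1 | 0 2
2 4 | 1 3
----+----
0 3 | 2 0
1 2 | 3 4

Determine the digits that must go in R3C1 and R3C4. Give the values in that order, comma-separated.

For R3C1:
  Row 3 already contains {2, 3}.
  Column 1 already contains {1, 2, 3}.
  Its 2×2 block (box 3) already contains {1, 2, 3}.
  The only value from 1–4 not eliminated is 4, so R3C1 = 4.
For R3C4:
  Row 3 already contains {2, 3}.
  Column 4 already contains {2, 3, 4}.
  Its 2×2 block (box 4) already contains {2, 3, 4}.
  The only value from 1–4 not eliminated is 1, so R3C4 = 1.

4,1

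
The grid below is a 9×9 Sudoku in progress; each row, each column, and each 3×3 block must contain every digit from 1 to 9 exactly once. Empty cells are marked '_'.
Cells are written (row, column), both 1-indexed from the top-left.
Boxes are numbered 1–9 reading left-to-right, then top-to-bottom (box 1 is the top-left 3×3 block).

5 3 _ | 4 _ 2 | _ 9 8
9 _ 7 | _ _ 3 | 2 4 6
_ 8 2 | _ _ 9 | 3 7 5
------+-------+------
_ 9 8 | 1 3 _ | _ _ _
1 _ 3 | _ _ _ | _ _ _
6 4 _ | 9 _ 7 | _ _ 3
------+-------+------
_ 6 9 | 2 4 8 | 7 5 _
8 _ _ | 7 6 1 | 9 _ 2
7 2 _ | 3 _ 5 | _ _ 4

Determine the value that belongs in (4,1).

Row 4 already contains {1, 3, 8, 9}.
Column 1 already contains {1, 5, 6, 7, 8, 9}.
Its 3×3 block (box 4) already contains {1, 3, 4, 6, 8, 9}.
The only value from 1–9 not eliminated is 2, so (4,1) = 2.

2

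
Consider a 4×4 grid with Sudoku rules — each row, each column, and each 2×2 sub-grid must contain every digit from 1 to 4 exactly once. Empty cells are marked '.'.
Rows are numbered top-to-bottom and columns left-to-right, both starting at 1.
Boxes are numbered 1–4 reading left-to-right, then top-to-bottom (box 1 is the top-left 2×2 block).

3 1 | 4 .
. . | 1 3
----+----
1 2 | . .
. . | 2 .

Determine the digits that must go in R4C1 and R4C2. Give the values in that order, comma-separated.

For R4C1:
  Row 4 already contains {2}.
  Column 1 already contains {1, 3}.
  Its 2×2 block (box 3) already contains {1, 2}.
  The only value from 1–4 not eliminated is 4, so R4C1 = 4.
For R4C2:
  Consider where 3 can go in box 3.
  R4C1 is out (column 1 already has a 3).
  So the only cell in box 3 that can hold 3 is R4C2.
  So R4C2 = 3.

4,3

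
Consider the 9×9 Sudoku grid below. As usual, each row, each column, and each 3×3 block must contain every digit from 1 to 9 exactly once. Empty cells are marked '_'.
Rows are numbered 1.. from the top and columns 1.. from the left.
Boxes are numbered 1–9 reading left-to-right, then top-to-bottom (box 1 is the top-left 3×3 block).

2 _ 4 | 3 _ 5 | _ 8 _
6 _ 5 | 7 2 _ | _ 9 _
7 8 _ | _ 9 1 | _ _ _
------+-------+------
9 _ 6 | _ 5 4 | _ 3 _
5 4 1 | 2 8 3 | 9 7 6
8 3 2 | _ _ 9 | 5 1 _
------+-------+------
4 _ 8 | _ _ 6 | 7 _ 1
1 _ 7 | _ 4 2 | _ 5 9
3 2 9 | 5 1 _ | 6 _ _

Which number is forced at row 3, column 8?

Cell row 3, column 8 itself could take any of {2, 4, 6} by direct elimination.
Consider where 6 can go in column 8.
row 7, column 8 is out (row 7 already has a 6).
row 9, column 8 is out (row 9 already has a 6).
So the only cell in column 8 that can hold 6 is row 3, column 8.
Therefore row 3, column 8 = 6.

6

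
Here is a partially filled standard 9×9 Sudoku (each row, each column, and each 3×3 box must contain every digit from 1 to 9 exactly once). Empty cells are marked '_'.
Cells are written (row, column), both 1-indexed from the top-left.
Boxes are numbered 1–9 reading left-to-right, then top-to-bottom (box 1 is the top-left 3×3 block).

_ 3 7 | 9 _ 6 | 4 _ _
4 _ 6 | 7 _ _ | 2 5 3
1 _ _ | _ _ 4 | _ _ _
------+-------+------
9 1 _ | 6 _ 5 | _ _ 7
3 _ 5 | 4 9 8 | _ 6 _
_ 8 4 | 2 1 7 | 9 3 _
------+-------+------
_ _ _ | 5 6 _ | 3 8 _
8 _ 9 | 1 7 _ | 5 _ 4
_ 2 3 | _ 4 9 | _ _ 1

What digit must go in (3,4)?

Cell (3,4) itself could take any of {3, 8} by direct elimination.
Consider where 3 can go in column 4.
(9,4) is out (row 9 already has a 3).
So the only cell in column 4 that can hold 3 is (3,4).
Therefore (3,4) = 3.

3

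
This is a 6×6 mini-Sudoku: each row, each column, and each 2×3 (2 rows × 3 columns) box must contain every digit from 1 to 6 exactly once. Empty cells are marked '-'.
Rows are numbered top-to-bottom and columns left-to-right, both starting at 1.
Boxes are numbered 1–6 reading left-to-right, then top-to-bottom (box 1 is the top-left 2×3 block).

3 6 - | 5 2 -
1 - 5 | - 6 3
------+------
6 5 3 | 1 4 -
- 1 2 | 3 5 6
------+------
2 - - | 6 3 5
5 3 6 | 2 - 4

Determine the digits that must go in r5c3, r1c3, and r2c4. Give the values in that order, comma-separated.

1,4,4

For r5c3:
  Consider where 1 can go in column 3.
  r1c3 is out (box 1 already has a 1).
  So the only cell in column 3 that can hold 1 is r5c3.
  So r5c3 = 1.
For r1c3:
  Row 1 already contains {2, 3, 5, 6}.
  Column 3 already contains {2, 3, 5, 6}.
  Its 2×3 block (box 1) already contains {1, 3, 5, 6}.
  The only value from 1–6 not eliminated is 4, so r1c3 = 4.
For r2c4:
  Row 2 already contains {1, 3, 5, 6}.
  Column 4 already contains {1, 2, 3, 5, 6}.
  Its 2×3 block (box 2) already contains {2, 3, 5, 6}.
  The only value from 1–6 not eliminated is 4, so r2c4 = 4.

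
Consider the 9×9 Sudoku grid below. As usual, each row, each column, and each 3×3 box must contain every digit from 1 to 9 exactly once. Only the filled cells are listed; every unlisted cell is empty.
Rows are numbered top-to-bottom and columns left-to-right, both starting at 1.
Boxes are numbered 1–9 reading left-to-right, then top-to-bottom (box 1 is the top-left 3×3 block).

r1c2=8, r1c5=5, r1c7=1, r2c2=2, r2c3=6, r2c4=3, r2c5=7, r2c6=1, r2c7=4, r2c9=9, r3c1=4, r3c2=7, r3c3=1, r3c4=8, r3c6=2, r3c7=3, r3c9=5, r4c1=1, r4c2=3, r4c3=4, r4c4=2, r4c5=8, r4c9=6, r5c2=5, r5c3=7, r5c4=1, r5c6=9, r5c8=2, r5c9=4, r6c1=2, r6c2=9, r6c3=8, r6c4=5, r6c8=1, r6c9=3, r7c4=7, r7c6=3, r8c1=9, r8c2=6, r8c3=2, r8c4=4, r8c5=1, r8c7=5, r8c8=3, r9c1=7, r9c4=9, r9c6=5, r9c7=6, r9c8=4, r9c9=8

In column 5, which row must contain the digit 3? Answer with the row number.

5

Consider where 3 can go in column 5.
r3c5 is out (row 3 already has a 3).
r6c5 is out (row 6 already has a 3).
r7c5 is out (row 7 already has a 3).
r9c5 is out (box 8 already has a 3).
So the only cell in column 5 that can hold 3 is r5c5.
That is row 5.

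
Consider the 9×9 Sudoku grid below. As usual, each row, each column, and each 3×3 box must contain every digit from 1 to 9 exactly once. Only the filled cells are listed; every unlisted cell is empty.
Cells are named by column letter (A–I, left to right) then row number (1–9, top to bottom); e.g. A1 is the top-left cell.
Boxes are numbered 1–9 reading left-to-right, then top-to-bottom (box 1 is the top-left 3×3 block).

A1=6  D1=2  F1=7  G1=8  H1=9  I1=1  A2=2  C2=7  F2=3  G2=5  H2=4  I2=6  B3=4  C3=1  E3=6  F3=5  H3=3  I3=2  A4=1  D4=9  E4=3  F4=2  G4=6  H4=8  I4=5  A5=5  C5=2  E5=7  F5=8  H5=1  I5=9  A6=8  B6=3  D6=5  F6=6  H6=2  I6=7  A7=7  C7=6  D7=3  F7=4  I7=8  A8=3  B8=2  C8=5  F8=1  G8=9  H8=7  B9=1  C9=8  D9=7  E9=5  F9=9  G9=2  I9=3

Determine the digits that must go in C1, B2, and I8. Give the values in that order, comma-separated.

3,8,4

For C1:
  Row 1 already contains {1, 2, 6, 7, 8, 9}.
  Column C already contains {1, 2, 5, 6, 7, 8}.
  Its 3×3 block (box 1) already contains {1, 2, 4, 6, 7}.
  The only value from 1–9 not eliminated is 3, so C1 = 3.
For B2:
  Consider where 8 can go in column B.
  B1 is out (row 1 already has a 8).
  B4 is out (row 4 already has a 8).
  B5 is out (row 5 already has a 8).
  B7 is out (row 7 already has a 8).
  So the only cell in column B that can hold 8 is B2.
  So B2 = 8.
For I8:
  Row 8 already contains {1, 2, 3, 5, 7, 9}.
  Column I already contains {1, 2, 3, 5, 6, 7, 8, 9}.
  Its 3×3 block (box 9) already contains {2, 3, 7, 8, 9}.
  The only value from 1–9 not eliminated is 4, so I8 = 4.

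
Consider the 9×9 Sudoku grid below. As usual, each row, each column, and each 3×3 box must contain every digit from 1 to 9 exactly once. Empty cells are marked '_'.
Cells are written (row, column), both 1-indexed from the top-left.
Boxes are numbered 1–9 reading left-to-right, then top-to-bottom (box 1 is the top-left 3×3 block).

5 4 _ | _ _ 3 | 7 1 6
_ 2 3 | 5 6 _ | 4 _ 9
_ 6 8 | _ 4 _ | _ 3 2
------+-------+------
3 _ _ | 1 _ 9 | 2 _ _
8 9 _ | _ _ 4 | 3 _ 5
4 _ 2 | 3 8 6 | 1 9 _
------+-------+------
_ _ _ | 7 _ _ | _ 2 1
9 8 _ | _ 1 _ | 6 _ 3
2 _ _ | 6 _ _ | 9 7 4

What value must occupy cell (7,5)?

9

Cell (7,5) itself could take any of {3, 5, 9} by direct elimination.
Consider where 9 can go in row 7.
(7,1) is out (column 1 already has a 9).
(7,2) is out (column 2 already has a 9).
(7,3) is out (box 7 already has a 9).
(7,6) is out (column 6 already has a 9).
(7,7) is out (column 7 already has a 9).
So the only cell in row 7 that can hold 9 is (7,5).
Therefore (7,5) = 9.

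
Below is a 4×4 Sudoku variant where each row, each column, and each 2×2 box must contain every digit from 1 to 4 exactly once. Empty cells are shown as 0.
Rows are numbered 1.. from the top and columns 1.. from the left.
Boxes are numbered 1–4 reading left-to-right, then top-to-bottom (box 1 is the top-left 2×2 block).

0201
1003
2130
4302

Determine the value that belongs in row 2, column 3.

Cell row 2, column 3 itself could take any of {2, 4} by direct elimination.
Consider where 2 can go in row 2.
row 2, column 2 is out (column 2 already has a 2).
So the only cell in row 2 that can hold 2 is row 2, column 3.
Therefore row 2, column 3 = 2.

2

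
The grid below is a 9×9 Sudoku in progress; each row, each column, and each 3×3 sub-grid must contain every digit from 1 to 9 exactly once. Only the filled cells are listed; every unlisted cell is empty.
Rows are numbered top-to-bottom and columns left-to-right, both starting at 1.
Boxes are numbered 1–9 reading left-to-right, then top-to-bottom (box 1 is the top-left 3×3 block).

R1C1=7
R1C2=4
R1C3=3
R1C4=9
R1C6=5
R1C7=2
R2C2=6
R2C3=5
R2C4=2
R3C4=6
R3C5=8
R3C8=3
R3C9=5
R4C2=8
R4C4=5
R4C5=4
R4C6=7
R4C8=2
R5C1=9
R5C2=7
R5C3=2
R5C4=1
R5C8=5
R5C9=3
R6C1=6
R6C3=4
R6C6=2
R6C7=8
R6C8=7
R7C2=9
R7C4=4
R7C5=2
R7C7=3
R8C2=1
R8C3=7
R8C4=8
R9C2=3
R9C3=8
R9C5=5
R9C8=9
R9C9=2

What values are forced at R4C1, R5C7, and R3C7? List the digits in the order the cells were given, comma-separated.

3,4,7

For R4C1:
  Consider where 3 can go in column 1.
  R2C1 is out (box 1 already has a 3).
  R3C1 is out (row 3 already has a 3).
  R7C1 is out (row 7 already has a 3).
  R8C1 is out (box 7 already has a 3).
  R9C1 is out (row 9 already has a 3).
  So the only cell in column 1 that can hold 3 is R4C1.
  So R4C1 = 3.
For R5C7:
  Consider where 4 can go in row 5.
  R5C5 is out (column 5 already has a 4).
  R5C6 is out (box 5 already has a 4).
  So the only cell in row 5 that can hold 4 is R5C7.
  So R5C7 = 4.
For R3C7:
  Consider where 7 can go in row 3.
  R3C1 is out (column 1 already has a 7).
  R3C2 is out (column 2 already has a 7).
  R3C3 is out (column 3 already has a 7).
  R3C6 is out (column 6 already has a 7).
  So the only cell in row 3 that can hold 7 is R3C7.
  So R3C7 = 7.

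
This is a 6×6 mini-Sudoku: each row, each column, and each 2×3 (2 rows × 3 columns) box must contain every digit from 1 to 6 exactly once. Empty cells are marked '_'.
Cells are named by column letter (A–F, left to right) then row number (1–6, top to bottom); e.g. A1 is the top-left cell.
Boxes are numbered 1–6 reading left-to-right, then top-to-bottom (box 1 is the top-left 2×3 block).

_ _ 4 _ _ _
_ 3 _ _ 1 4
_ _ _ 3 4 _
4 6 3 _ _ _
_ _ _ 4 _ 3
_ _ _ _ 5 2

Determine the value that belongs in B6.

4

Cell B6 itself could take any of {1, 4} by direct elimination.
Consider where 4 can go in column B.
B1 is out (row 1 already has a 4).
B3 is out (row 3 already has a 4).
B5 is out (row 5 already has a 4).
So the only cell in column B that can hold 4 is B6.
Therefore B6 = 4.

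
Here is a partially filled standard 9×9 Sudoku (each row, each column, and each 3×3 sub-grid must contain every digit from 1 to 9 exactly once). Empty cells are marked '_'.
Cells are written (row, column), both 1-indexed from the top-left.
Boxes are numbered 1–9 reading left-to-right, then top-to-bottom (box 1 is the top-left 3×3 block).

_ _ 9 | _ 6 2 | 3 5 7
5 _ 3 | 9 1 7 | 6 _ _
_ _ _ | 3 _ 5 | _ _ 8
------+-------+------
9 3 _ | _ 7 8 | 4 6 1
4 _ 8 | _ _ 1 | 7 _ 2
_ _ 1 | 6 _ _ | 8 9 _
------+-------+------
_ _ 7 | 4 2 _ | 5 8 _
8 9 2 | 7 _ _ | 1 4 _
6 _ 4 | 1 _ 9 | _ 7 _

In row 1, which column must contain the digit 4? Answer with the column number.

Consider where 4 can go in row 1.
(1,1) is out (column 1 already has a 4).
(1,4) is out (column 4 already has a 4).
So the only cell in row 1 that can hold 4 is (1,2).
That is column 2.

2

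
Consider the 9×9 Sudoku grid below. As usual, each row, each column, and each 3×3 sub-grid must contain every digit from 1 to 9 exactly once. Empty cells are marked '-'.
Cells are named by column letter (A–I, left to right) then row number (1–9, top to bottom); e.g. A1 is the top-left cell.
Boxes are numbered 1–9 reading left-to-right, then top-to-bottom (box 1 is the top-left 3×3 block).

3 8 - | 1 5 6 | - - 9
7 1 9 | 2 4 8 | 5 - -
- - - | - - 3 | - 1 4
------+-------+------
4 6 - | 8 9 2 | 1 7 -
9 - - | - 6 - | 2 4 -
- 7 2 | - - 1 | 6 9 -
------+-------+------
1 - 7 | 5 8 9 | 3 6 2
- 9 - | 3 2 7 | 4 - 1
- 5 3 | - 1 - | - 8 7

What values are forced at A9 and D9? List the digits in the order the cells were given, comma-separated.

2,6

For A9:
  Consider where 2 can go in box 7.
  B7 is out (row 7 already has a 2).
  A8 is out (row 8 already has a 2).
  C8 is out (row 8 already has a 2).
  So the only cell in box 7 that can hold 2 is A9.
  So A9 = 2.
For D9:
  Consider where 6 can go in box 8.
  F9 is out (column F already has a 6).
  So the only cell in box 8 that can hold 6 is D9.
  So D9 = 6.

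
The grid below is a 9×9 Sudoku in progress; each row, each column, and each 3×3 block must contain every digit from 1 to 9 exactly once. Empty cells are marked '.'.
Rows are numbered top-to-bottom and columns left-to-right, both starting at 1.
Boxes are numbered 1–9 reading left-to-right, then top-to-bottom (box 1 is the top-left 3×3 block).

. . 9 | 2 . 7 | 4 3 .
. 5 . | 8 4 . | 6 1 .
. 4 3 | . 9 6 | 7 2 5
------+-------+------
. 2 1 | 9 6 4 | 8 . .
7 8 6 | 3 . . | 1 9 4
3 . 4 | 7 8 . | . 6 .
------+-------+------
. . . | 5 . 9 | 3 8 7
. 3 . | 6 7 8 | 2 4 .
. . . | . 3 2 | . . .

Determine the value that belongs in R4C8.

7

Cell R4C8 itself could take any of {5, 7} by direct elimination.
Consider where 7 can go in box 6.
R4C9 is out (column 9 already has a 7).
R6C7 is out (row 6 already has a 7).
R6C9 is out (row 6 already has a 7).
So the only cell in box 6 that can hold 7 is R4C8.
Therefore R4C8 = 7.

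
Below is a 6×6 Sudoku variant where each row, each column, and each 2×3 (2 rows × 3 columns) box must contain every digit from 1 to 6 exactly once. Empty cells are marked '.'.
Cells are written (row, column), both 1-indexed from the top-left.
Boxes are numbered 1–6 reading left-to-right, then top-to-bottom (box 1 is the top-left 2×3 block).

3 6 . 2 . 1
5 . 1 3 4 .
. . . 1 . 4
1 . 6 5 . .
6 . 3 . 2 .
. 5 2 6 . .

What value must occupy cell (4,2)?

4

Cell (4,2) itself could take any of {2, 3, 4} by direct elimination.
Consider where 4 can go in box 3.
(3,1) is out (row 3 already has a 4).
(3,2) is out (row 3 already has a 4).
(3,3) is out (row 3 already has a 4).
So the only cell in box 3 that can hold 4 is (4,2).
Therefore (4,2) = 4.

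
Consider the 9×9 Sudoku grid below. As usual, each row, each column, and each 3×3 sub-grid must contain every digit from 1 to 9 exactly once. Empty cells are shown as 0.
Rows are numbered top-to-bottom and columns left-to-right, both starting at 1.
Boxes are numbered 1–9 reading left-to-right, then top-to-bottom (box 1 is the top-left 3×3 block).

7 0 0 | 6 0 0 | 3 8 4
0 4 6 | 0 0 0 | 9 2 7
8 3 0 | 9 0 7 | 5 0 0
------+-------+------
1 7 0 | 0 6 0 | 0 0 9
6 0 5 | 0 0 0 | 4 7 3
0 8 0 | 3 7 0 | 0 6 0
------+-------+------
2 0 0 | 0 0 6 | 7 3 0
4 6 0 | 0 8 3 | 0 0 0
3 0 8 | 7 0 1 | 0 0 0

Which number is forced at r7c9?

Cell r7c9 itself could take any of {1, 5, 8} by direct elimination.
Consider where 8 can go in box 9.
r8c7 is out (row 8 already has a 8). r8c8 is out (row 8 already has a 8). r8c9 is out (row 8 already has a 8). r9c7 is out (row 9 already has a 8). The remaining empty cells in box 9 are similarly blocked.
So the only cell in box 9 that can hold 8 is r7c9.
Therefore r7c9 = 8.

8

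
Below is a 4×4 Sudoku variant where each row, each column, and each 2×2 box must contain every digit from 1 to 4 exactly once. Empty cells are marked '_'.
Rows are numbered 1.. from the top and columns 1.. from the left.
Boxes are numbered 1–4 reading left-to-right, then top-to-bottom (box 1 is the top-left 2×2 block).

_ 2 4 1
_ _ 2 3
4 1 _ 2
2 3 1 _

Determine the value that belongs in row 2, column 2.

Row 2 already contains {2, 3}.
Column 2 already contains {1, 2, 3}.
Its 2×2 block (box 1) already contains {2}.
The only value from 1–4 not eliminated is 4, so row 2, column 2 = 4.

4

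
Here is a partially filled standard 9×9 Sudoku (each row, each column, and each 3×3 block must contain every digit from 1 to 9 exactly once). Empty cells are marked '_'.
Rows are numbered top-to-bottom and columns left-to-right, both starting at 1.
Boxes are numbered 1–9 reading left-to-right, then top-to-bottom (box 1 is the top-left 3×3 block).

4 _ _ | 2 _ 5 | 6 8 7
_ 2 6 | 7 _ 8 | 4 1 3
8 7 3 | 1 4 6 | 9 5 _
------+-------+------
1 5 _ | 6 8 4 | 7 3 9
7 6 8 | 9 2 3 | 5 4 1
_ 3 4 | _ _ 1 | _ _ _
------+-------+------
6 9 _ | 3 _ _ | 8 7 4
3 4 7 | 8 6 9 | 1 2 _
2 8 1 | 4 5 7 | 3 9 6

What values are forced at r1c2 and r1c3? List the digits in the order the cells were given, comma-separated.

1,9

For r1c2:
  Row 1 already contains {2, 4, 5, 6, 7, 8}.
  Column 2 already contains {2, 3, 4, 5, 6, 7, 8, 9}.
  Its 3×3 block (box 1) already contains {2, 3, 4, 6, 7, 8}.
  The only value from 1–9 not eliminated is 1, so r1c2 = 1.
For r1c3:
  Row 1 already contains {2, 4, 5, 6, 7, 8}.
  Column 3 already contains {1, 3, 4, 6, 7, 8}.
  Its 3×3 block (box 1) already contains {2, 3, 4, 6, 7, 8}.
  The only value from 1–9 not eliminated is 9, so r1c3 = 9.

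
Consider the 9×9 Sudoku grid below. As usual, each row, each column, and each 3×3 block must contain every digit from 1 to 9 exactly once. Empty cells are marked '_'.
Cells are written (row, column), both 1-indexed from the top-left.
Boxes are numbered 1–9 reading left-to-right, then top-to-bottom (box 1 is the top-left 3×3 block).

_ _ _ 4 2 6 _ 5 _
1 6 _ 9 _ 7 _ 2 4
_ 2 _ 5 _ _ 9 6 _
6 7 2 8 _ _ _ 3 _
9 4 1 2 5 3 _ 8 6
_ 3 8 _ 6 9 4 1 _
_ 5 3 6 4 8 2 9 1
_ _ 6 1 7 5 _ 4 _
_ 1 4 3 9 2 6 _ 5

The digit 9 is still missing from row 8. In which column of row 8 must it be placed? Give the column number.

Consider where 9 can go in row 8.
(8,1) is out (column 1 already has a 9).
(8,7) is out (column 7 already has a 9).
(8,9) is out (box 9 already has a 9).
So the only cell in row 8 that can hold 9 is (8,2).
That is column 2.

2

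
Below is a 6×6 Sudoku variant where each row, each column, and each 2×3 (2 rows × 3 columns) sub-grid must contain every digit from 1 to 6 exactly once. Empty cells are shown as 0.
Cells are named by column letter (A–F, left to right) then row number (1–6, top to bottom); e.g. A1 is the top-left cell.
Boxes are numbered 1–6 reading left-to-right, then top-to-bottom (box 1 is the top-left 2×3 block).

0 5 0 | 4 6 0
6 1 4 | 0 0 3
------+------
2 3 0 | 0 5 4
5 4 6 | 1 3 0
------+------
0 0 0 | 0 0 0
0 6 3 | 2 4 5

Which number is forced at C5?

5

Cell C5 itself could take any of {1, 2, 5} by direct elimination.
Consider where 5 can go in column C.
C1 is out (row 1 already has a 5).
C3 is out (row 3 already has a 5).
So the only cell in column C that can hold 5 is C5.
Therefore C5 = 5.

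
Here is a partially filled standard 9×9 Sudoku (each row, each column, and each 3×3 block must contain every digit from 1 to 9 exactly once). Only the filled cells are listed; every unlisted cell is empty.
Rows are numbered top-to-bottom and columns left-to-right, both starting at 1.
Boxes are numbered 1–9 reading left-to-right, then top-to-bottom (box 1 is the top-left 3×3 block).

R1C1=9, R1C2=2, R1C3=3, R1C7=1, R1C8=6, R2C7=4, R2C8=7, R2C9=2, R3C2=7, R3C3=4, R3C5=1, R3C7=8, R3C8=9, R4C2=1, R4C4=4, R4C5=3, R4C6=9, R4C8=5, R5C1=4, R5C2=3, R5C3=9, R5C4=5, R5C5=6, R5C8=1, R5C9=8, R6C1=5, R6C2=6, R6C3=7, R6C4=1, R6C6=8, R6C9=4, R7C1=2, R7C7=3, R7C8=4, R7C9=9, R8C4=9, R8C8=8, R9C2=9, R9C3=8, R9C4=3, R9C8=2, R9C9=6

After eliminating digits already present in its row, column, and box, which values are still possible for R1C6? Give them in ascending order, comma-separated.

4,5,7

Row 1 already contains {1, 2, 3, 6, 9}.
Column 6 already contains {8, 9}.
Its 3×3 block (box 2) already contains {1}.
Removing those from 1–9 leaves {4, 5, 7} as the candidates for R1C6.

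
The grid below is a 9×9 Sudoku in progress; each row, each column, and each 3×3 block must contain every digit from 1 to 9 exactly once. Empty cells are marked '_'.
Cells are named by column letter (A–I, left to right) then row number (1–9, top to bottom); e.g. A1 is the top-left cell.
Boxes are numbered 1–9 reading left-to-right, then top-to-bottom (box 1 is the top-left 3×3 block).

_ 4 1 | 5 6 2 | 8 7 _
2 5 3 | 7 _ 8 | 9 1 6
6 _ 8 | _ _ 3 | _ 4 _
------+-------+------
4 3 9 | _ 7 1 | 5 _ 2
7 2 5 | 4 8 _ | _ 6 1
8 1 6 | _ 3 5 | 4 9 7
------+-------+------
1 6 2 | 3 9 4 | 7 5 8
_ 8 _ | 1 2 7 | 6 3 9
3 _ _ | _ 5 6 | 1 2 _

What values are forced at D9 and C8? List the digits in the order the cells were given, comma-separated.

8,4

For D9:
  Row 9 already contains {1, 2, 3, 5, 6}.
  Column D already contains {1, 3, 4, 5, 7}.
  Its 3×3 block (box 8) already contains {1, 2, 3, 4, 5, 6, 7, 9}.
  The only value from 1–9 not eliminated is 8, so D9 = 8.
For C8:
  Row 8 already contains {1, 2, 3, 6, 7, 8, 9}.
  Column C already contains {1, 2, 3, 5, 6, 8, 9}.
  Its 3×3 block (box 7) already contains {1, 2, 3, 6, 8}.
  The only value from 1–9 not eliminated is 4, so C8 = 4.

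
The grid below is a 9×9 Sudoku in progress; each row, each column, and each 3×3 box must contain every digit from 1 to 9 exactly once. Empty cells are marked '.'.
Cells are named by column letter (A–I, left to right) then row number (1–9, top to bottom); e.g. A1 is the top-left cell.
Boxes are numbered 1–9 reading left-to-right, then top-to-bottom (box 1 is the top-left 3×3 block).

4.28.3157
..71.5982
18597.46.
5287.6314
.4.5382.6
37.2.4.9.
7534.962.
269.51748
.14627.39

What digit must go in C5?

1

Row 5 already contains {2, 3, 4, 5, 6, 8}.
Column C already contains {2, 3, 4, 5, 7, 8, 9}.
Its 3×3 block (box 4) already contains {2, 3, 4, 5, 7, 8}.
The only value from 1–9 not eliminated is 1, so C5 = 1.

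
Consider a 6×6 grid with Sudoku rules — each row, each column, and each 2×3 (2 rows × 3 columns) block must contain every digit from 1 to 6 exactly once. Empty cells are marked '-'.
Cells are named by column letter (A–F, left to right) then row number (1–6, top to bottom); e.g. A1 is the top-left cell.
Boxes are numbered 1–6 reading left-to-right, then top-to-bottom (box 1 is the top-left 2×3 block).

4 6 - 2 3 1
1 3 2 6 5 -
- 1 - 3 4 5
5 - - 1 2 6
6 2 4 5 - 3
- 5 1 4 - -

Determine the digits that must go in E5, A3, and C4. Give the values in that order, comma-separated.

1,2,3

For E5:
  Row 5 already contains {2, 3, 4, 5, 6}.
  Column E already contains {2, 3, 4, 5}.
  Its 2×3 block (box 6) already contains {3, 4, 5}.
  The only value from 1–6 not eliminated is 1, so E5 = 1.
For A3:
  Row 3 already contains {1, 3, 4, 5}.
  Column A already contains {1, 4, 5, 6}.
  Its 2×3 block (box 3) already contains {1, 5}.
  The only value from 1–6 not eliminated is 2, so A3 = 2.
For C4:
  Row 4 already contains {1, 2, 5, 6}.
  Column C already contains {1, 2, 4}.
  Its 2×3 block (box 3) already contains {1, 5}.
  The only value from 1–6 not eliminated is 3, so C4 = 3.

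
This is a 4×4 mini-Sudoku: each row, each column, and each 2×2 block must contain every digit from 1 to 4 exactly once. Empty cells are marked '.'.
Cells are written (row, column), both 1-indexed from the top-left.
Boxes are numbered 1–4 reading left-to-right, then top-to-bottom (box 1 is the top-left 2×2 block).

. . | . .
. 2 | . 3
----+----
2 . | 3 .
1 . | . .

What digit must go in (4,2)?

3

Cell (4,2) itself could take any of {3, 4} by direct elimination.
Consider where 3 can go in row 4.
(4,3) is out (column 3 already has a 3).
(4,4) is out (column 4 already has a 3).
So the only cell in row 4 that can hold 3 is (4,2).
Therefore (4,2) = 3.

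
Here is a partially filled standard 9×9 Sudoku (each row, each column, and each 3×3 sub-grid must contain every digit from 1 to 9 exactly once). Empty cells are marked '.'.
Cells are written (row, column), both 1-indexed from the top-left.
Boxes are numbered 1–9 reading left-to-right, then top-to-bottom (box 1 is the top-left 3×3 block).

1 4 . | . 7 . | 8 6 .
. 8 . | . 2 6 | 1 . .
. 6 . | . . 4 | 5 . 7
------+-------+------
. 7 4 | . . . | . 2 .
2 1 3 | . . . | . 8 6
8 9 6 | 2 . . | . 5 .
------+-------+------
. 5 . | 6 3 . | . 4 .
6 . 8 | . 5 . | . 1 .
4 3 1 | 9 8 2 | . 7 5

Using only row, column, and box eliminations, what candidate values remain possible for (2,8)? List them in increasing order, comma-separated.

3,9

Row 2 already contains {1, 2, 6, 8}.
Column 8 already contains {1, 2, 4, 5, 6, 7, 8}.
Its 3×3 block (box 3) already contains {1, 5, 6, 7, 8}.
Removing those from 1–9 leaves {3, 9} as the candidates for (2,8).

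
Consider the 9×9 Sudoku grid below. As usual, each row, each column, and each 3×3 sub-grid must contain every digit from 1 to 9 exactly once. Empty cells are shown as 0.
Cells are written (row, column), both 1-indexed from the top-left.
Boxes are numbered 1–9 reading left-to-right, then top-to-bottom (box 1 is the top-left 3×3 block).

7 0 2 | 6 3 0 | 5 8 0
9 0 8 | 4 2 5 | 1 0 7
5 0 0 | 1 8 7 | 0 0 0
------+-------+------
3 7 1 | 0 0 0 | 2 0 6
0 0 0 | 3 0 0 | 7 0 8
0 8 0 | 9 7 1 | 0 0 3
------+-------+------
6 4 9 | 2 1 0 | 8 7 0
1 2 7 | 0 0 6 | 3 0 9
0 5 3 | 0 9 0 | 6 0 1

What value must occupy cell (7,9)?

5

Row 7 already contains {1, 2, 4, 6, 7, 8, 9}.
Column 9 already contains {1, 3, 6, 7, 8, 9}.
Its 3×3 block (box 9) already contains {1, 3, 6, 7, 8, 9}.
The only value from 1–9 not eliminated is 5, so (7,9) = 5.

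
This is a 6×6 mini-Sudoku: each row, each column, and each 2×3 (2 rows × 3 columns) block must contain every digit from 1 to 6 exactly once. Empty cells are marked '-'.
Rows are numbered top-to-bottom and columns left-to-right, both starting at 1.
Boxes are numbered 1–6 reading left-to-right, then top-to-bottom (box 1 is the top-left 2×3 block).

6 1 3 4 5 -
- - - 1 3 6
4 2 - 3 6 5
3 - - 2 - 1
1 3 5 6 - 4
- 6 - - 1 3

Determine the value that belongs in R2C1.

Cell R2C1 itself could take any of {2, 5} by direct elimination.
Consider where 5 can go in column 1.
R6C1 is out (box 5 already has a 5).
So the only cell in column 1 that can hold 5 is R2C1.
Therefore R2C1 = 5.

5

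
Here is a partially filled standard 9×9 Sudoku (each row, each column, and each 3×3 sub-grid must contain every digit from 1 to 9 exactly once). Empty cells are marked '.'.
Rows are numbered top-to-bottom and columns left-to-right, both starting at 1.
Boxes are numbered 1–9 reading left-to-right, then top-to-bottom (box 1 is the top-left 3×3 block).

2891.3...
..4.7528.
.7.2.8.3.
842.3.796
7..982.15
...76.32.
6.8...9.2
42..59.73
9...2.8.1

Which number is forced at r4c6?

Row 4 already contains {2, 3, 4, 6, 7, 8, 9}.
Column 6 already contains {2, 3, 5, 8, 9}.
Its 3×3 block (box 5) already contains {2, 3, 6, 7, 8, 9}.
The only value from 1–9 not eliminated is 1, so r4c6 = 1.

1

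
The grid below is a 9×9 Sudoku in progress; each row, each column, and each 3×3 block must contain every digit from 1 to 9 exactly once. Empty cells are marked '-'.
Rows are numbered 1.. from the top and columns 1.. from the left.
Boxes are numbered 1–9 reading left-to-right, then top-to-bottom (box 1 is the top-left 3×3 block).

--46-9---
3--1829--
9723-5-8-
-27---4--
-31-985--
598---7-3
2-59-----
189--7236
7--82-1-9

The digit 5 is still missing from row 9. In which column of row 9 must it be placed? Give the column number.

Consider where 5 can go in row 9.
row 9, column 2 is out (box 7 already has a 5).
row 9, column 3 is out (column 3 already has a 5).
row 9, column 6 is out (column 6 already has a 5).
So the only cell in row 9 that can hold 5 is row 9, column 8.
That is column 8.

8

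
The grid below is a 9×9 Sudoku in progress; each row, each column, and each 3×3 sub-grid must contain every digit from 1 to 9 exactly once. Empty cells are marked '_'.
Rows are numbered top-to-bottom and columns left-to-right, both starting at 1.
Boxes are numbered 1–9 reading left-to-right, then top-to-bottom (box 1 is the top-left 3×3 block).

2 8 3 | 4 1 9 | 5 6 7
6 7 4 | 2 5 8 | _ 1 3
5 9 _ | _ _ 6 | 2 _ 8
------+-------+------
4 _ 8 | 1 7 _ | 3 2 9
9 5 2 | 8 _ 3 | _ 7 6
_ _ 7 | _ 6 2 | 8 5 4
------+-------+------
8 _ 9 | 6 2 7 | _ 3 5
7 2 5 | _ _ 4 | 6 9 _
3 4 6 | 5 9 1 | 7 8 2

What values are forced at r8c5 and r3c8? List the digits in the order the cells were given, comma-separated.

For r8c5:
  Consider where 8 can go in box 8.
  r8c4 is out (column 4 already has a 8).
  So the only cell in box 8 that can hold 8 is r8c5.
  So r8c5 = 8.
For r3c8:
  Row 3 already contains {2, 5, 6, 8, 9}.
  Column 8 already contains {1, 2, 3, 5, 6, 7, 8, 9}.
  Its 3×3 block (box 3) already contains {1, 2, 3, 5, 6, 7, 8}.
  The only value from 1–9 not eliminated is 4, so r3c8 = 4.

8,4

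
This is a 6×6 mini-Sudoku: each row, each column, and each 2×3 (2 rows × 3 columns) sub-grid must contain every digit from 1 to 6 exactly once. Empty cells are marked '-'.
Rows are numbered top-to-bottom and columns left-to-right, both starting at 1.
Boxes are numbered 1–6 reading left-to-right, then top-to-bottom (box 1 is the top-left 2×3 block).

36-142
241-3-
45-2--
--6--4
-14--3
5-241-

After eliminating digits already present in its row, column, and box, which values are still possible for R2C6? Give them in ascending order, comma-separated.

Row 2 already contains {1, 2, 3, 4}.
Column 6 already contains {2, 3, 4}.
Its 2×3 block (box 2) already contains {1, 2, 3, 4}.
Removing those from 1–6 leaves {5, 6} as the candidates for R2C6.

5,6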